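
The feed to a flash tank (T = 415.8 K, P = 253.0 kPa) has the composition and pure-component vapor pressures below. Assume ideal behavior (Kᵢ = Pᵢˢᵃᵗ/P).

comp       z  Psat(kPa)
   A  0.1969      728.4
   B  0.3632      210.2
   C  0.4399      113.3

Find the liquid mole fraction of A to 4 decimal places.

x_A = 0.1690

Raoult's law: Kᵢ = Pᵢˢᵃᵗ/P = Pᵢˢᵃᵗ/253.0.
  K_A = 728.4/253.0 = 2.879051, K_B = 210.2/253.0 = 0.830830, K_C = 113.3/253.0 = 0.447826
Rachford–Rice: g(β) = Σ zᵢ(Kᵢ−1)/(1+β(Kᵢ−1)) = 0.
g(0) = ΣzᵢKᵢ − 1 = 0.0656 and g(1) = 1 − Σzᵢ/Kᵢ = -0.4878, so a root lies in (0, 1).
Newton–Raphson from β = 0.5:
  β = 0.5000: g = -0.21190, g' = -0.4532 → β = 0.0324
  β = 0.0324: g = 0.03965, g' = -0.7673 → β = 0.0841
  β = 0.0841: g = 0.00246, g' = -0.6767 → β = 0.0877
Converged at β = 0.0877.
Compositions from xᵢ = zᵢ/(1+β(Kᵢ−1)), yᵢ = Kᵢxᵢ:
  A: x = 0.1690, y = 0.4867
  B: x = 0.3687, y = 0.3063
  C: x = 0.4623, y = 0.2070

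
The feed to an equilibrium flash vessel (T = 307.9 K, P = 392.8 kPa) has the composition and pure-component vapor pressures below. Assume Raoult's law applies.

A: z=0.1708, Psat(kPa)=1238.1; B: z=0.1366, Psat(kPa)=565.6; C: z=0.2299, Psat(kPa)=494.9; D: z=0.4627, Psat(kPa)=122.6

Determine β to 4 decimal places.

β = 0.1999

Raoult's law: Kᵢ = Pᵢˢᵃᵗ/P = Pᵢˢᵃᵗ/392.8.
  K_A = 1238.1/392.8 = 3.151986, K_B = 565.6/392.8 = 1.439919, K_C = 494.9/392.8 = 1.259929, K_D = 122.6/392.8 = 0.312118
Material balance + equilibrium reduce to Σ zᵢ(Kᵢ−1)/(1+β(Kᵢ−1)) = 0.
Feasibility: ΣzᵢKᵢ = 1.1691, Σzᵢ/Kᵢ = 1.8140 — both > 1, two phases present.
Iterate (Newton) starting at β = 0.51:
  β = 0.5100: g = -0.21320, g' = -0.7290 → β = 0.2176
  β = 0.2176: g = -0.01254, g' = -0.7057 → β = 0.1998
  β = 0.1998: g = 0.00010, g' = -0.7175 → β = 0.1999
Converged at β = 0.1999.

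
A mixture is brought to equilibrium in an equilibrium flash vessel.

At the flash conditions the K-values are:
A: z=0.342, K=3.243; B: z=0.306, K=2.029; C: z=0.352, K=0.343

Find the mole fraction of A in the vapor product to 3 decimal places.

y_A = 0.411

Rachford–Rice: g(ψ) = Σ zᵢ(Kᵢ−1)/(1+ψ(Kᵢ−1)) = 0.
Check two-phase: ΣzᵢKᵢ = 1.851 > 1 and Σzᵢ/Kᵢ = 1.283 > 1, so g(0) = 0.851 > 0 and g(1) = -0.283 < 0.
Iterate (Newton) starting at ψ = 0.5:
  ψ = 0.500: g = 0.2251, g' = -0.861 → ψ = 0.762
  ψ = 0.762: g = -0.0031, g' = -0.945 → ψ = 0.758
Converged at ψ = 0.758.
Compositions from xᵢ = zᵢ/(1+ψ(Kᵢ−1)), yᵢ = Kᵢxᵢ:
  A: x = 0.127, y = 0.411
  B: x = 0.172, y = 0.349
  C: x = 0.701, y = 0.241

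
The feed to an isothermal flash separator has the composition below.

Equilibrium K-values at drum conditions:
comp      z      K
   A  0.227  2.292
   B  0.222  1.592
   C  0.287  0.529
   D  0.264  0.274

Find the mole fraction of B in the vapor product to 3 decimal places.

Iterate (Newton) starting at V/F = 0.5:
  V/F = 0.500: g = -0.1981, g' = -0.638 → V/F = 0.189
  V/F = 0.189: g = -0.0169, g' = -0.571 → V/F = 0.160
Converged at V/F = 0.160.
Compositions from xᵢ = zᵢ/(1+V/F(Kᵢ−1)), yᵢ = Kᵢxᵢ:
  A: x = 0.188, y = 0.431
  B: x = 0.203, y = 0.323
  C: x = 0.310, y = 0.164
  D: x = 0.299, y = 0.082

y_B = 0.323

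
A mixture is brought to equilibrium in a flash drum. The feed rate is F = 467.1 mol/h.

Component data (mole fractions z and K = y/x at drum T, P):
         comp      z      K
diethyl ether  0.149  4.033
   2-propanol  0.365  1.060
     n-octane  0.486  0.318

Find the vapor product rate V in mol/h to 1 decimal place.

V = 52.4 mol/h

Let β = V/F and solve Σ zᵢ(Kᵢ−1)/(1+β(Kᵢ−1)) = 0.
Check two-phase: ΣzᵢKᵢ = 1.142 > 1 and Σzᵢ/Kᵢ = 1.910 > 1, so g(0) = 0.142 > 0 and g(1) = -0.910 < 0.
Iterate (Newton) starting at β = 0.5:
  β = 0.500: g = -0.3021, g' = -0.738 → β = 0.091
  β = 0.091: g = 0.0229, g' = -1.101 → β = 0.111
  β = 0.111: g = 0.0007, g' = -1.032 → β = 0.112
Converged at β = 0.112.
Then V = β·F = 0.1122·467.1 = 52.4 mol/h and L = F − V = 414.7 mol/h.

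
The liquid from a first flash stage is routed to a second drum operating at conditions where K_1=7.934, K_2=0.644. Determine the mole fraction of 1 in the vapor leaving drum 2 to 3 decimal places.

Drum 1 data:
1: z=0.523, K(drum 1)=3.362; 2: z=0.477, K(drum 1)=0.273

y_1 (drum 2) = 0.387

Drum 1:
Rachford–Rice: g(ψ₁) = Σ zᵢ(Kᵢ−1)/(1+ψ₁(Kᵢ−1)) = 0.
g(0) = ΣzᵢKᵢ − 1 = 0.889 and g(1) = 1 − Σzᵢ/Kᵢ = -0.903, so a root lies in (0, 1).
Binary case is linear: z₁(K₁−1)(1+ψ₁(K₂−1)) + z₂(K₂−1)(1+ψ₁(K₁−1)) = 0
⇒ ψ₁ = [z₁(K₁−1)+z₂(K₂−1)] / [−(K₁−1)(K₂−1)] = 0.8885/1.7172 = 0.517
Drum-1 compositions:
  1: x = 0.235, y = 0.791
  2: x = 0.765, y = 0.209
Drum-2 feed = drum-1 liquid: z₂ = (0.2354, 0.7646).
Drum 2:
Binary case is linear: z₁(K₁−1)(1+ψ₂(K₂−1)) + z₂(K₂−1)(1+ψ₂(K₁−1)) = 0
⇒ ψ₂ = [z₁(K₁−1)+z₂(K₂−1)] / [−(K₁−1)(K₂−1)] = 1.3597/2.4685 = 0.551
  1: x = 0.049, y = 0.387
  2: x = 0.951, y = 0.613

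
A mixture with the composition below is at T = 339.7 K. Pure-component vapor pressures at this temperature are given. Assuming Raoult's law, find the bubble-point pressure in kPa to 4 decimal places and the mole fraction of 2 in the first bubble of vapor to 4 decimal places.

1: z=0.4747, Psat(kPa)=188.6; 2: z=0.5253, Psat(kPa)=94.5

At the bubble point ψ → 0, so ΣzᵢKᵢ = 1 with Kᵢ = Pᵢˢᵃᵗ/P ⇒ P = ΣzᵢPᵢˢᵃᵗ.
P = 0.4747·188.6 + 0.5253·94.5 = 139.1693 kPa
yᵢ = zᵢPᵢˢᵃᵗ/P ⇒ y_2 = 0.5253·94.5/139.1693 = 0.3567

Pbub = 139.1693 kPa, y_2 = 0.3567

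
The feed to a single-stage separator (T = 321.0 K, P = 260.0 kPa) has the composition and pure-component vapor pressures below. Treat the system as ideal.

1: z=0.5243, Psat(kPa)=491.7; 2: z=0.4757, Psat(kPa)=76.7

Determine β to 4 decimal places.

β = 0.2099

Raoult's law: Kᵢ = Pᵢˢᵃᵗ/P = Pᵢˢᵃᵗ/260.0.
  K_1 = 491.7/260.0 = 1.891154, K_2 = 76.7/260.0 = 0.295000
Rachford–Rice: g(β) = Σ zᵢ(Kᵢ−1)/(1+β(Kᵢ−1)) = 0.
Check two-phase: ΣzᵢKᵢ = 1.1319 > 1 and Σzᵢ/Kᵢ = 1.8898 > 1, so g(0) = 0.1319 > 0 and g(1) = -0.8898 < 0.
Newton–Raphson from β = 0.5:
  β = 0.5000: g = -0.19473, g' = -0.7632 → β = 0.2448
  β = 0.2448: g = -0.02179, g' = -0.6260 → β = 0.2100
  β = 0.2100: g = -0.00009, g' = -0.6212 → β = 0.2099
Converged at β = 0.2099.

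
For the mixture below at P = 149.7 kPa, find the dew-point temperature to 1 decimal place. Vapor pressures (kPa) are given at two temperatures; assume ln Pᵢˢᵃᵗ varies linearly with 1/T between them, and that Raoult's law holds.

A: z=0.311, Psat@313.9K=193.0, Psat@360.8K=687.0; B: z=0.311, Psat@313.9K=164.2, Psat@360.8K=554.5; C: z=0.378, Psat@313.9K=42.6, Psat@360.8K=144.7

T = 335.8 K

Dew-point temperature: Σzᵢ·P/Pᵢˢᵃᵗ(T) = 1. Interpolate ln Pᵢˢᵃᵗ = aᵢ + bᵢ/T.
  T = 313.9 K: ΣzᵢP/Pᵢˢᵃᵗ = 1.8531
  T = 360.8 K: ΣzᵢP/Pᵢˢᵃᵗ = 0.5428
  T = 337.4 K: ΣzᵢP/Pᵢˢᵃᵗ = 0.9597
  T = 325.6 K: ΣzᵢP/Pᵢˢᵃᵗ = 1.3197
  T = 331.5 K: ΣzᵢP/Pᵢˢᵃᵗ = 1.1222
  T = 334.4 K: ΣzᵢP/Pᵢˢᵃᵗ = 1.0385
  T = 335.9 K: ΣzᵢP/Pᵢˢᵃᵗ = 0.9981
Interpolating between 334.4 K and 335.9 K gives T ≈ 335.8 K.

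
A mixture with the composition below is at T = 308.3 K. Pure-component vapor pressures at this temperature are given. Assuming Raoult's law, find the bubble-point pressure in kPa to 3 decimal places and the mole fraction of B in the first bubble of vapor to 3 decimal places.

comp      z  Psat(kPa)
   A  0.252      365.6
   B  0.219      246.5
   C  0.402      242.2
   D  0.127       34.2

At the bubble point ψ → 0, so ΣzᵢKᵢ = 1 with Kᵢ = Pᵢˢᵃᵗ/P ⇒ P = ΣzᵢPᵢˢᵃᵗ.
P = 0.252·365.6 + 0.219·246.5 + 0.402·242.2 + 0.127·34.2 = 247.823 kPa
yᵢ = zᵢPᵢˢᵃᵗ/P ⇒ y_B = 0.219·246.5/247.823 = 0.218

Pbub = 247.823 kPa, y_B = 0.218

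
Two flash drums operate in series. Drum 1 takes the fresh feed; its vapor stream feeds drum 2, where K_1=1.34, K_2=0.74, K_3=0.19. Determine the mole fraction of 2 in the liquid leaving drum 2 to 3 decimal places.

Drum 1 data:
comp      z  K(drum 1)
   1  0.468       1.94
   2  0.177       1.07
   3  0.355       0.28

x_2 (drum 2) = 0.204

Drum 1:
Material balance + equilibrium reduce to Σ zᵢ(Kᵢ−1)/(1+ψ₁(Kᵢ−1)) = 0.
Feasibility: ΣzᵢKᵢ = 1.197, Σzᵢ/Kᵢ = 1.675 — both > 1, two phases present.
Iterate (Newton) starting at ψ₁ = 0.49:
  ψ₁ = 0.490: g = -0.0818, g' = -0.634 → ψ₁ = 0.361
  ψ₁ = 0.361: g = -0.0048, g' = -0.567 → ψ₁ = 0.352
Converged at ψ₁ = 0.352.
Drum-1 compositions:
  1: x = 0.352, y = 0.682
  2: x = 0.173, y = 0.185
  3: x = 0.476, y = 0.133
Drum-2 feed = drum-1 vapor: z₂ = (0.6820, 0.1848, 0.1332).
Drum 2:
Let ψ₂ = V/F and solve Σ zᵢ(Kᵢ−1)/(1+ψ₂(Kᵢ−1)) = 0.
g(0) = ΣzᵢKᵢ − 1 = 0.076 and g(1) = 1 − Σzᵢ/Kᵢ = -0.460, so a root lies in (0, 1).
Iterate (Newton) starting at ψ₂ = 0.63:
  ψ₂ = 0.630: g = -0.0868, g' = -0.436 → ψ₂ = 0.431
  ψ₂ = 0.431: g = -0.0176, g' = -0.282 → ψ₂ = 0.368
  ψ₂ = 0.368: g = -0.0009, g' = -0.255 → ψ₂ = 0.365
Converged at ψ₂ = 0.365.
  1: x = 0.607, y = 0.813
  2: x = 0.204, y = 0.151
  3: x = 0.189, y = 0.036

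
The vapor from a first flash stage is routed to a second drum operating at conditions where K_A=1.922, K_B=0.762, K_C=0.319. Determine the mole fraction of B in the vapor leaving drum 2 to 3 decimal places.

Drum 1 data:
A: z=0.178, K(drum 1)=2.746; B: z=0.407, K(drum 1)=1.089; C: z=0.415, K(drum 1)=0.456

Drum 1:
Material balance + equilibrium reduce to Σ zᵢ(Kᵢ−1)/(1+ψ₁(Kᵢ−1)) = 0.
g(0) = ΣzᵢKᵢ − 1 = 0.121 and g(1) = 1 − Σzᵢ/Kᵢ = -0.349, so a root lies in (0, 1).
Newton–Raphson from ψ₁ = 0.4:
  ψ₁ = 0.400: g = -0.0706, g' = -0.392 → ψ₁ = 0.220
  ψ₁ = 0.220: g = 0.0037, g' = -0.445 → ψ₁ = 0.228
Converged at ψ₁ = 0.228.
Drum-1 compositions:
  A: x = 0.127, y = 0.350
  B: x = 0.399, y = 0.434
  C: x = 0.474, y = 0.216
Drum-2 feed = drum-1 vapor: z₂ = (0.3495, 0.4344, 0.2161).
Drum 2:
Iterate (Newton) starting at ψ₂ = 0.5:
  ψ₂ = 0.500: g = -0.1199, g' = -0.401 → ψ₂ = 0.201
  ψ₂ = 0.201: g = -0.0073, g' = -0.373 → ψ₂ = 0.182
Converged at ψ₂ = 0.182.
  A: x = 0.299, y = 0.575
  B: x = 0.454, y = 0.346
  C: x = 0.247, y = 0.079

y_B (drum 2) = 0.346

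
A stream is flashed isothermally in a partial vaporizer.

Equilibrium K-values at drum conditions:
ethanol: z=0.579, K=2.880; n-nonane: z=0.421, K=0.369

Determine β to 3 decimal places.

β = 0.694

Let β = V/F and solve Σ zᵢ(Kᵢ−1)/(1+β(Kᵢ−1)) = 0.
Check two-phase: ΣzᵢKᵢ = 1.823 > 1 and Σzᵢ/Kᵢ = 1.342 > 1, so g(0) = 0.823 > 0 and g(1) = -0.342 < 0.
Binary case is linear: z₁(K₁−1)(1+β(K₂−1)) + z₂(K₂−1)(1+β(K₁−1)) = 0
⇒ β = [z₁(K₁−1)+z₂(K₂−1)] / [−(K₁−1)(K₂−1)] = 0.8229/1.1863 = 0.694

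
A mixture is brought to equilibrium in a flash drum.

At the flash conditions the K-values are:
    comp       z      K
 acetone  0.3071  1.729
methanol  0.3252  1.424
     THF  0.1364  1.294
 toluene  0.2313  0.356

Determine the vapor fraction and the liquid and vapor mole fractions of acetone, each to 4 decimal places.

ψ = 0.7373, x_acetone = 0.1997, y_acetone = 0.3454

Let ψ = V/F and solve Σ zᵢ(Kᵢ−1)/(1+ψ(Kᵢ−1)) = 0.
Feasibility: ΣzᵢKᵢ = 1.2529, Σzᵢ/Kᵢ = 1.1611 — both > 1, two phases present.
Iterate (Newton) starting at ψ = 0.46:
  ψ = 0.4600: g = 0.10670, g' = -0.3353 → ψ = 0.7782
  ψ = 0.7782: g = -0.01947, g' = -0.4928 → ψ = 0.7387
  ψ = 0.7387: g = -0.00067, g' = -0.4598 → ψ = 0.7373
Converged at ψ = 0.7373.
Compositions from xᵢ = zᵢ/(1+ψ(Kᵢ−1)), yᵢ = Kᵢxᵢ:
  acetone: x = 0.1997, y = 0.3454
  methanol: x = 0.2478, y = 0.3528
  THF: x = 0.1121, y = 0.1451
  toluene: x = 0.4404, y = 0.1568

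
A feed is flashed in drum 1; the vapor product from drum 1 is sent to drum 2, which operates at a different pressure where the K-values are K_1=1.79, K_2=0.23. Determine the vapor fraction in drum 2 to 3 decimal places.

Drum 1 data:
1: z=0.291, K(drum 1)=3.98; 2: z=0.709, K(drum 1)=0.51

Drum 1:
Let ψ₁ = V/F and solve Σ zᵢ(Kᵢ−1)/(1+ψ₁(Kᵢ−1)) = 0.
Check two-phase: ΣzᵢKᵢ = 1.520 > 1 and Σzᵢ/Kᵢ = 1.463 > 1, so g(0) = 0.520 > 0 and g(1) = -0.463 < 0.
Iterate (Newton) starting at ψ₁ = 0.32:
  ψ₁ = 0.320: g = 0.0319, g' = -0.917 → ψ₁ = 0.355
  ψ₁ = 0.355: g = 0.0010, g' = -0.860 → ψ₁ = 0.356
Converged at ψ₁ = 0.356.
Drum-1 compositions:
  1: x = 0.141, y = 0.562
  2: x = 0.859, y = 0.438
Drum-2 feed = drum-1 vapor: z₂ = (0.5620, 0.4380).
Drum 2:
Binary case is linear: z₁(K₁−1)(1+ψ₂(K₂−1)) + z₂(K₂−1)(1+ψ₂(K₁−1)) = 0
⇒ ψ₂ = [z₁(K₁−1)+z₂(K₂−1)] / [−(K₁−1)(K₂−1)] = 0.1067/0.6083 = 0.175
  1: x = 0.494, y = 0.884
  2: x = 0.506, y = 0.116

V/F (drum 2) = 0.175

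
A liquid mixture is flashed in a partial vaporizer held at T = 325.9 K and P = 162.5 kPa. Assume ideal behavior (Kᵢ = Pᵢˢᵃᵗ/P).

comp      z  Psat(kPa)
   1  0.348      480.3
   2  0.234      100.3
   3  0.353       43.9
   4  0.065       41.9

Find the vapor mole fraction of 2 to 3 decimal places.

Raoult's law: Kᵢ = Pᵢˢᵃᵗ/P = Pᵢˢᵃᵗ/162.5.
  K_1 = 480.3/162.5 = 2.95569, K_2 = 100.3/162.5 = 0.61723, K_3 = 43.9/162.5 = 0.27015, K_4 = 41.9/162.5 = 0.25785
Material balance + equilibrium reduce to Σ zᵢ(Kᵢ−1)/(1+β(Kᵢ−1)) = 0.
g(0) = ΣzᵢKᵢ − 1 = 0.285 and g(1) = 1 − Σzᵢ/Kᵢ = -1.056, so a root lies in (0, 1).
Newton iteration, β⁰ = 0.43:
  β = 0.430: g = -0.1838, g' = -0.918 → β = 0.230
  β = 0.230: g = 0.0036, g' = -0.998 → β = 0.233
Converged at β = 0.233.
Compositions from xᵢ = zᵢ/(1+β(Kᵢ−1)), yᵢ = Kᵢxᵢ:
  1: x = 0.239, y = 0.706
  2: x = 0.257, y = 0.159
  3: x = 0.425, y = 0.115
  4: x = 0.079, y = 0.020

y_2 = 0.159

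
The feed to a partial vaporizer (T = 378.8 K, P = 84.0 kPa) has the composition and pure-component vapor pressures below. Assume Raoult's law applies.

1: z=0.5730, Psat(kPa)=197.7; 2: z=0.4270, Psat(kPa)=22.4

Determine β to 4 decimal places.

Raoult's law: Kᵢ = Pᵢˢᵃᵗ/P = Pᵢˢᵃᵗ/84.0.
  K_1 = 197.7/84.0 = 2.353571, K_2 = 22.4/84.0 = 0.266667
Material balance + equilibrium reduce to Σ zᵢ(Kᵢ−1)/(1+β(Kᵢ−1)) = 0.
g(0) = ΣzᵢKᵢ − 1 = 0.4625 and g(1) = 1 − Σzᵢ/Kᵢ = -0.8447, so a root lies in (0, 1).
Newton–Raphson from β = 0.57:
  β = 0.5700: g = -0.10022, g' = -1.0124 → β = 0.4710
  β = 0.4710: g = -0.00473, g' = -0.9274 → β = 0.4659
Converged at β = 0.4659.

β = 0.4659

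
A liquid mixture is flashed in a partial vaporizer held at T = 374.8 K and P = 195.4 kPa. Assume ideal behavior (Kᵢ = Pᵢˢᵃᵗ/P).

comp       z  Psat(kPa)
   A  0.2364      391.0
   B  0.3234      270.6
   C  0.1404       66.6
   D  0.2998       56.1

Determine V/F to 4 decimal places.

Raoult's law: Kᵢ = Pᵢˢᵃᵗ/P = Pᵢˢᵃᵗ/195.4.
  K_A = 391.0/195.4 = 2.001024, K_B = 270.6/195.4 = 1.384852, K_C = 66.6/195.4 = 0.340839, K_D = 56.1/195.4 = 0.287103
Rachford–Rice: g(V/F) = Σ zᵢ(Kᵢ−1)/(1+V/F(Kᵢ−1)) = 0.
Feasibility: ΣzᵢKᵢ = 1.0548, Σzᵢ/Kᵢ = 1.8078 — both > 1, two phases present.
Newton iteration, V/F⁰ = 0.5:
  V/F = 0.5000: g = -0.20806, g' = -0.6425 → V/F = 0.1762
  V/F = 0.1762: g = -0.03141, g' = -0.4906 → V/F = 0.1122
  V/F = 0.1122: g = -0.00017, g' = -0.4866 → V/F = 0.1118
Converged at V/F = 0.1118.

V/F = 0.1118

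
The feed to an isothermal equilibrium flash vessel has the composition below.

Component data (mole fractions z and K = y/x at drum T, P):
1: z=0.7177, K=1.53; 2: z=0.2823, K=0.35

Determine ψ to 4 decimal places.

ψ = 0.5715

Iterate (Newton) starting at ψ = 0.64:
  ψ = 0.6400: g = -0.03017, g' = -0.4621 → ψ = 0.5747
  ψ = 0.5747: g = -0.00135, g' = -0.4224 → ψ = 0.5715
Converged at ψ = 0.5715.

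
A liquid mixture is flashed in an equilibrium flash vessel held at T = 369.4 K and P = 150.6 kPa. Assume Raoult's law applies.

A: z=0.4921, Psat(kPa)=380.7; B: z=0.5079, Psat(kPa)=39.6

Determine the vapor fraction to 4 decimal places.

ψ = 0.3352

Raoult's law: Kᵢ = Pᵢˢᵃᵗ/P = Pᵢˢᵃᵗ/150.6.
  K_A = 380.7/150.6 = 2.527888, K_B = 39.6/150.6 = 0.262948
Binary case is linear: z₁(K₁−1)(1+ψ(K₂−1)) + z₂(K₂−1)(1+ψ(K₁−1)) = 0
⇒ ψ = [z₁(K₁−1)+z₂(K₂−1)] / [−(K₁−1)(K₂−1)] = 0.37753/1.12613 = 0.3352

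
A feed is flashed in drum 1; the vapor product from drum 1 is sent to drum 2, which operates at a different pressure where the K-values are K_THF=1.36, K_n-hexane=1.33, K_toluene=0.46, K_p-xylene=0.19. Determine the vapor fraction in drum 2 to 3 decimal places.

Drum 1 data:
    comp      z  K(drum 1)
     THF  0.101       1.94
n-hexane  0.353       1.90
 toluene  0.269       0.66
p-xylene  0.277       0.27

Drum 1:
Newton iteration, ψ₁⁰ = 0.5:
  ψ₁ = 0.500: g = -0.1449, g' = -0.589 → ψ₁ = 0.254
  ψ₁ = 0.254: g = -0.0130, g' = -0.507 → ψ₁ = 0.228
Converged at ψ₁ = 0.228.
Drum-1 compositions:
  THF: x = 0.083, y = 0.161
  n-hexane: x = 0.293, y = 0.556
  toluene: x = 0.292, y = 0.192
  p-xylene: x = 0.332, y = 0.090
Drum-2 feed = drum-1 vapor: z₂ = (0.1613, 0.5565, 0.1925, 0.0897).
Drum 2:
Let ψ₂ = V/F and solve Σ zᵢ(Kᵢ−1)/(1+ψ₂(Kᵢ−1)) = 0.
g(0) = ΣzᵢKᵢ − 1 = 0.065 and g(1) = 1 − Σzᵢ/Kᵢ = -0.428, so a root lies in (0, 1).
Newton iteration, ψ₂⁰ = 0.47:
  ψ₂ = 0.470: g = -0.0480, g' = -0.315 → ψ₂ = 0.318
  ψ₂ = 0.318: g = -0.0050, g' = -0.255 → ψ₂ = 0.298
Converged at ψ₂ = 0.298.
  THF: x = 0.146, y = 0.198
  n-hexane: x = 0.507, y = 0.674
  toluene: x = 0.229, y = 0.106
  p-xylene: x = 0.118, y = 0.022

V/F (drum 2) = 0.298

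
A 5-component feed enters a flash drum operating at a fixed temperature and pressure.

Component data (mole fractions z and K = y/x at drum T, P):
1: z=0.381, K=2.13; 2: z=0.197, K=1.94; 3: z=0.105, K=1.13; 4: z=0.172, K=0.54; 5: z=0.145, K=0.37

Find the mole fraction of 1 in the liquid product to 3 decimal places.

Let ψ = V/F and solve Σ zᵢ(Kᵢ−1)/(1+ψ(Kᵢ−1)) = 0.
Check two-phase: ΣzᵢKᵢ = 1.459 > 1 and Σzᵢ/Kᵢ = 1.084 > 1, so g(0) = 0.459 > 0 and g(1) = -0.084 < 0.
Iterate (Newton) starting at ψ = 0.61:
  ψ = 0.610: g = 0.1269, g' = -0.464 → ψ = 0.883
  ψ = 0.883: g = -0.0102, g' = -0.571 → ψ = 0.865
Converged at ψ = 0.865.
Compositions from xᵢ = zᵢ/(1+ψ(Kᵢ−1)), yᵢ = Kᵢxᵢ:
  1: x = 0.193, y = 0.410
  2: x = 0.109, y = 0.211
  3: x = 0.094, y = 0.107
  4: x = 0.286, y = 0.154
  5: x = 0.319, y = 0.118

x_1 = 0.193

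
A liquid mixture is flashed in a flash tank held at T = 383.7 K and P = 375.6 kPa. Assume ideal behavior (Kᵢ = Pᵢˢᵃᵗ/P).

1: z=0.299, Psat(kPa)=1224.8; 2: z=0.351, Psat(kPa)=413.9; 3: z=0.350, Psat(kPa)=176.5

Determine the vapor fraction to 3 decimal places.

ψ = 0.700

Raoult's law: Kᵢ = Pᵢˢᵃᵗ/P = Pᵢˢᵃᵗ/375.6.
  K_1 = 1224.8/375.6 = 3.26092, K_2 = 413.9/375.6 = 1.10197, K_3 = 176.5/375.6 = 0.46991
Material balance + equilibrium reduce to Σ zᵢ(Kᵢ−1)/(1+ψ(Kᵢ−1)) = 0.
g(0) = ΣzᵢKᵢ − 1 = 0.526 and g(1) = 1 − Σzᵢ/Kᵢ = -0.155, so a root lies in (0, 1).
Newton–Raphson from ψ = 0.56:
  ψ = 0.560: g = 0.0683, g' = -0.500 → ψ = 0.697
  ψ = 0.697: g = 0.0018, g' = -0.481 → ψ = 0.700
Converged at ψ = 0.700.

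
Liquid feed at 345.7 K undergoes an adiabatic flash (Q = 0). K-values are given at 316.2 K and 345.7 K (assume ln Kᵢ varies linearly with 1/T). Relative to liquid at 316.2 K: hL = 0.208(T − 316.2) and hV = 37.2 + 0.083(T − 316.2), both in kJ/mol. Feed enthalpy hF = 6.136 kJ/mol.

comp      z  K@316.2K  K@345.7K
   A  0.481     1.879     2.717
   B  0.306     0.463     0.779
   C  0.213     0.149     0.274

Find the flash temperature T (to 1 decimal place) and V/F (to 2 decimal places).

Adiabatic flash: solve Rachford–Rice at each trial T, then check hF = ψ·hV(T) + (1−ψ)·hL(T).
  T = 316.2 K: K = (1.879, 0.463, 0.149), RR gives ψ = 0.128, H_out = 4.772 kJ/mol
  T = 345.7 K: K = (2.717, 0.779, 0.274), RR gives ψ = 0.675, H_out = 28.748 kJ/mol
  T = 330.9 K: K = (2.277, 0.607, 0.205), RR gives ψ = 0.422, H_out = 17.976 kJ/mol
  T = 323.5 K: K = (2.071, 0.531, 0.175), RR gives ψ = 0.284, H_out = 11.836 kJ/mol
  T = 319.9 K: K = (1.975, 0.497, 0.162), RR gives ψ = 0.211, H_out = 8.516 kJ/mol
  T = 318.0 K: K = (1.926, 0.479, 0.155), RR gives ψ = 0.170, H_out = 6.642 kJ/mol
Linear interpolation between T = 316.2 (H_out = 4.772) and T = 318.0 (H_out = 6.642) on hF = 6.136 gives T ≈ 317.5 K, at which ψ = 0.16.

T = 317.5 K, V/F = 0.16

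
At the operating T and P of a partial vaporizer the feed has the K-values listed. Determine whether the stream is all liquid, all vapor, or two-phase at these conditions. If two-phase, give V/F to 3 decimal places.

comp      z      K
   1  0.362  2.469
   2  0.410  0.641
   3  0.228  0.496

ΣzᵢKᵢ = 1.270; Σzᵢ/Kᵢ = 1.246.
Both exceed 1, so a two-phase solution exists.
Material balance + equilibrium reduce to Σ zᵢ(Kᵢ−1)/(1+ψ(Kᵢ−1)) = 0.
Newton–Raphson from ψ = 0.5:
  ψ = 0.500: g = -0.0264, g' = -0.442 → ψ = 0.440
  ψ = 0.440: g = 0.0005, g' = -0.458 → ψ = 0.441
Converged at ψ = 0.441.

two-phase, V/F = 0.441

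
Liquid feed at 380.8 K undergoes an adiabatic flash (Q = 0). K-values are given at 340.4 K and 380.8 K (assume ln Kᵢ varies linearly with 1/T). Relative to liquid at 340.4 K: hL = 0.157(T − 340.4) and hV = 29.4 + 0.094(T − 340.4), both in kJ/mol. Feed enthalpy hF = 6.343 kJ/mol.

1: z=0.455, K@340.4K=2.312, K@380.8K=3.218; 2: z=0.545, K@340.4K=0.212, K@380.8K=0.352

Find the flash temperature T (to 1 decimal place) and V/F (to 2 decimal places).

T = 344.4 K, V/F = 0.20

Adiabatic flash: solve Rachford–Rice at each trial T, then check hF = ψ·hV(T) + (1−ψ)·hL(T).
  T = 340.4 K: K = (2.312, 0.212), RR gives ψ = 0.162, H_out = 4.763 kJ/mol
  T = 380.8 K: K = (3.218, 0.352), RR gives ψ = 0.456, H_out = 18.601 kJ/mol
  T = 360.6 K: K = (2.753, 0.277), RR gives ψ = 0.319, H_out = 12.130 kJ/mol
  T = 350.5 K: K = (2.529, 0.243), RR gives ψ = 0.245, H_out = 8.630 kJ/mol
  T = 345.4 K: K = (2.419, 0.227), RR gives ψ = 0.205, H_out = 6.736 kJ/mol
  T = 342.9 K: K = (2.365, 0.220), RR gives ψ = 0.184, H_out = 5.766 kJ/mol
  T = 344.1 K: K = (2.391, 0.223), RR gives ψ = 0.194, H_out = 6.235 kJ/mol
Linear interpolation between T = 344.1 (H_out = 6.235) and T = 345.4 (H_out = 6.736) on hF = 6.343 gives T ≈ 344.4 K, at which ψ = 0.20.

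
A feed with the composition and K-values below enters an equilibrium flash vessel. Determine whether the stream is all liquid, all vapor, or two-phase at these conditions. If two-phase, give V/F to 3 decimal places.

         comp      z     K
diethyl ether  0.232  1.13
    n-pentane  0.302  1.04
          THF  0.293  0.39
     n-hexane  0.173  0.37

all liquid

ΣzᵢKᵢ = 0.755; Σzᵢ/Kᵢ = 1.715.
Since ΣzᵢKᵢ < 1 the mixture is below its bubble point — single liquid phase.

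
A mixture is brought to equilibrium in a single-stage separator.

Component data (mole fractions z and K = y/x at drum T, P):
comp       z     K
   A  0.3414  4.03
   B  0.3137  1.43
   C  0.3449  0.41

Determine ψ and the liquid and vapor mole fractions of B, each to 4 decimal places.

ψ = 0.8232, x_B = 0.2317, y_B = 0.3313

Let ψ = V/F and solve Σ zᵢ(Kᵢ−1)/(1+ψ(Kᵢ−1)) = 0.
g(0) = ΣzᵢKᵢ − 1 = 0.9658 and g(1) = 1 − Σzᵢ/Kᵢ = -0.1453, so a root lies in (0, 1).
Iterate (Newton) starting at ψ = 0.7:
  ψ = 0.7000: g = 0.08847, g' = -0.7045 → ψ = 0.8256
  ψ = 0.8256: g = -0.00176, g' = -0.7436 → ψ = 0.8232
Converged at ψ = 0.8232.
Compositions from xᵢ = zᵢ/(1+ψ(Kᵢ−1)), yᵢ = Kᵢxᵢ:
  A: x = 0.0977, y = 0.3937
  B: x = 0.2317, y = 0.3313
  C: x = 0.6706, y = 0.2750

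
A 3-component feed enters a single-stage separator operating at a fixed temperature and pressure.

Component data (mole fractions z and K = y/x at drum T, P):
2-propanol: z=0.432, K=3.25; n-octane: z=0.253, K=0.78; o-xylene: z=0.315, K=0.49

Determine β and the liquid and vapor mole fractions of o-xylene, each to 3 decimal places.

Newton iteration, β⁰ = 0.5:
  β = 0.500: g = 0.1792, g' = -0.647 → β = 0.777
  β = 0.777: g = 0.0205, g' = -0.532 → β = 0.815
  β = 0.815: g = 0.0000, g' = -0.530 → β = 0.816
Converged at β = 0.816.
Compositions from xᵢ = zᵢ/(1+β(Kᵢ−1)), yᵢ = Kᵢxᵢ:
  2-propanol: x = 0.152, y = 0.495
  n-octane: x = 0.308, y = 0.240
  o-xylene: x = 0.539, y = 0.264

β = 0.816, x_o-xylene = 0.539, y_o-xylene = 0.264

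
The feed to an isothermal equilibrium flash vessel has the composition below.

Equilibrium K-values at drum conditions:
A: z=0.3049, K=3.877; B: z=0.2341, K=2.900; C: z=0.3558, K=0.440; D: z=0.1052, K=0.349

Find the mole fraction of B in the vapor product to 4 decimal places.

y_B = 0.2840

Let ψ = V/F and solve Σ zᵢ(Kᵢ−1)/(1+ψ(Kᵢ−1)) = 0.
g(0) = ΣzᵢKᵢ − 1 = 1.0543 and g(1) = 1 − Σzᵢ/Kᵢ = -0.2694, so a root lies in (0, 1).
Iterate (Newton) starting at ψ = 0.44:
  ψ = 0.4400: g = 0.26902, g' = -1.0263 → ψ = 0.7021
  ψ = 0.7021: g = 0.02653, g' = -0.8861 → ψ = 0.7321
  ψ = 0.7321: g = -0.00009, g' = -0.8926 → ψ = 0.7320
Converged at ψ = 0.7320.
Compositions from xᵢ = zᵢ/(1+ψ(Kᵢ−1)), yᵢ = Kᵢxᵢ:
  A: x = 0.0982, y = 0.3806
  B: x = 0.0979, y = 0.2840
  C: x = 0.6030, y = 0.2653
  D: x = 0.2010, y = 0.0701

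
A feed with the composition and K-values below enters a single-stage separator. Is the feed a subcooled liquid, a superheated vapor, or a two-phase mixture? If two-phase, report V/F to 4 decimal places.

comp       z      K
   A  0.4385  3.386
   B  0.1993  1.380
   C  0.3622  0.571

ΣzᵢKᵢ = 1.9666; Σzᵢ/Kᵢ = 0.9082.
Since Σzᵢ/Kᵢ < 1 the mixture is above its dew point — single vapor phase.

superheated vapor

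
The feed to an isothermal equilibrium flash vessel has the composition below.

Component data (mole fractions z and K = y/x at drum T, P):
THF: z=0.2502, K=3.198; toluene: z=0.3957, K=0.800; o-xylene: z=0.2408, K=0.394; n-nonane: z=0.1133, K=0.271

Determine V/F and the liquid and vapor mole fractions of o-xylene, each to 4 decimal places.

V/F = 0.2481, x_o-xylene = 0.2834, y_o-xylene = 0.1117

Material balance + equilibrium reduce to Σ zᵢ(Kᵢ−1)/(1+V/F(Kᵢ−1)) = 0.
Check two-phase: ΣzᵢKᵢ = 1.2423 > 1 and Σzᵢ/Kᵢ = 1.6021 > 1, so g(0) = 0.2423 > 0 and g(1) = -0.6021 < 0.
Newton iteration, V/F⁰ = 0.65:
  V/F = 0.6500: g = -0.26227, g' = -0.6841 → V/F = 0.2666
  V/F = 0.2666: g = -0.01341, g' = -0.7168 → V/F = 0.2479
  V/F = 0.2479: g = 0.00018, g' = -0.7362 → V/F = 0.2481
Converged at V/F = 0.2481.
Compositions from xᵢ = zᵢ/(1+V/F(Kᵢ−1)), yᵢ = Kᵢxᵢ:
  THF: x = 0.1619, y = 0.5178
  toluene: x = 0.4164, y = 0.3331
  o-xylene: x = 0.2834, y = 0.1117
  n-nonane: x = 0.1383, y = 0.0375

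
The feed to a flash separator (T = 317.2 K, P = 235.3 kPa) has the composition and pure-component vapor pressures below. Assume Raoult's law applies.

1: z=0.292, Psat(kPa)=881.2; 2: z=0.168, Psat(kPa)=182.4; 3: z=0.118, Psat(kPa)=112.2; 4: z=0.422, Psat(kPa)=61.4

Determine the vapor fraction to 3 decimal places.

ψ = 0.235

Raoult's law: Kᵢ = Pᵢˢᵃᵗ/P = Pᵢˢᵃᵗ/235.3.
  K_1 = 881.2/235.3 = 3.74501, K_2 = 182.4/235.3 = 0.77518, K_3 = 112.2/235.3 = 0.47684, K_4 = 61.4/235.3 = 0.26094
Material balance + equilibrium reduce to Σ zᵢ(Kᵢ−1)/(1+ψ(Kᵢ−1)) = 0.
Feasibility: ΣzᵢKᵢ = 1.390, Σzᵢ/Kᵢ = 2.159 — both > 1, two phases present.
Iterate (Newton) starting at ψ = 0.5:
  ψ = 0.500: g = -0.2830, g' = -1.041 → ψ = 0.228
  ψ = 0.228: g = 0.0079, g' = -1.217 → ψ = 0.235
Converged at ψ = 0.235.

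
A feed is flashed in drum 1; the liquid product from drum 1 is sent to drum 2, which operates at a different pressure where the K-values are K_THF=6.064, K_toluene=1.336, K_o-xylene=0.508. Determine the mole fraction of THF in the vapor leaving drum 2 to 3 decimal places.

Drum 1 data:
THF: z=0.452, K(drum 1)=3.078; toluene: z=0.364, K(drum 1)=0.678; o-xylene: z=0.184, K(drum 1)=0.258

y_THF (drum 2) = 0.218

Drum 1:
Newton iteration, ψ₁⁰ = 0.5:
  ψ₁ = 0.500: g = 0.1039, g' = -0.779 → ψ₁ = 0.633
  ψ₁ = 0.633: g = 0.0007, g' = -0.784 → ψ₁ = 0.634
Converged at ψ₁ = 0.634.
Drum-1 compositions:
  THF: x = 0.195, y = 0.600
  toluene: x = 0.457, y = 0.310
  o-xylene: x = 0.348, y = 0.090
Drum-2 feed = drum-1 liquid: z₂ = (0.1950, 0.4574, 0.3476).
Drum 2:
Material balance + equilibrium reduce to Σ zᵢ(Kᵢ−1)/(1+ψ₂(Kᵢ−1)) = 0.
Feasibility: ΣzᵢKᵢ = 1.970, Σzᵢ/Kᵢ = 1.059 — both > 1, two phases present.
Newton iteration, ψ₂⁰ = 0.35:
  ψ₂ = 0.350: g = 0.2871, g' = -0.815 → ψ₂ = 0.702
  ψ₂ = 0.702: g = 0.0797, g' = -0.471 → ψ₂ = 0.872
  ψ₂ = 0.872: g = 0.0019, g' = -0.459 → ψ₂ = 0.876
Converged at ψ₂ = 0.876.
  THF: x = 0.036, y = 0.218
  toluene: x = 0.353, y = 0.472
  o-xylene: x = 0.611, y = 0.310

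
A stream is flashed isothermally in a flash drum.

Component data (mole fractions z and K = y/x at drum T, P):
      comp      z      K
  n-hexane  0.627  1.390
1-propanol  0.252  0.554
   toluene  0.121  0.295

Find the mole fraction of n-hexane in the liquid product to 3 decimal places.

x_n-hexane = 0.578

Rachford–Rice: g(V/F) = Σ zᵢ(Kᵢ−1)/(1+V/F(Kᵢ−1)) = 0.
g(0) = ΣzᵢKᵢ − 1 = 0.047 and g(1) = 1 − Σzᵢ/Kᵢ = -0.316, so a root lies in (0, 1).
Newton iteration, V/F⁰ = 0.48:
  V/F = 0.480: g = -0.0660, g' = -0.286 → V/F = 0.249
  V/F = 0.249: g = -0.0071, g' = -0.231 → V/F = 0.219
  V/F = 0.219: g = -0.0001, g' = -0.227 → V/F = 0.218
Converged at V/F = 0.218.
Compositions from xᵢ = zᵢ/(1+V/F(Kᵢ−1)), yᵢ = Kᵢxᵢ:
  n-hexane: x = 0.578, y = 0.803
  1-propanol: x = 0.279, y = 0.155
  toluene: x = 0.143, y = 0.042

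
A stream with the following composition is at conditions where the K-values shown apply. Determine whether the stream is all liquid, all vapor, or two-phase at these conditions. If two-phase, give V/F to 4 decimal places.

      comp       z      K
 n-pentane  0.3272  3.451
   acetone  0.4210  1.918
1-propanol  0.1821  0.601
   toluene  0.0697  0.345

all vapor

ΣzᵢKᵢ = 2.0701; Σzᵢ/Kᵢ = 0.8193.
Since Σzᵢ/Kᵢ < 1 the mixture is above its dew point — single vapor phase.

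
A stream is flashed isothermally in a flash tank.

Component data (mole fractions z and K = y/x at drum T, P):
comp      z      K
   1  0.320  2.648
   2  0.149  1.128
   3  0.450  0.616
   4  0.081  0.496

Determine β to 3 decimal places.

β = 0.600

Iterate (Newton) starting at β = 0.5:
  β = 0.500: g = 0.0386, g' = -0.402 → β = 0.596
  β = 0.596: g = 0.0013, g' = -0.377 → β = 0.600
Converged at β = 0.600.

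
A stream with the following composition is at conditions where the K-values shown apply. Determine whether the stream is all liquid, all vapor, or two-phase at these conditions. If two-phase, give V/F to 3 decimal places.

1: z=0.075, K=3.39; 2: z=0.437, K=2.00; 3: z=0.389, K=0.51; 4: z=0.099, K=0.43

two-phase, V/F = 0.582

ΣzᵢKᵢ = 1.369; Σzᵢ/Kᵢ = 1.234.
Both exceed 1, so a two-phase solution exists.
Material balance + equilibrium reduce to Σ zᵢ(Kᵢ−1)/(1+ψ(Kᵢ−1)) = 0.
Iterate (Newton) starting at ψ = 0.5:
  ψ = 0.500: g = 0.0416, g' = -0.510 → ψ = 0.582
Converged at ψ = 0.582.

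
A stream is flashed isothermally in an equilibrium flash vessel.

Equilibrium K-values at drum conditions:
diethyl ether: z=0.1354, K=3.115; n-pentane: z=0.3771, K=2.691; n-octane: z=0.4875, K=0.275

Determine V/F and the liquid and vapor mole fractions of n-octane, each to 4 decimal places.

Newton–Raphson from V/F = 0.31:
  V/F = 0.3100: g = 0.13543, g' = -1.1115 → V/F = 0.4318
  V/F = 0.4318: g = 0.00368, g' = -1.0687 → V/F = 0.4353
Converged at V/F = 0.4353.
Compositions from xᵢ = zᵢ/(1+V/F(Kᵢ−1)), yᵢ = Kᵢxᵢ:
  diethyl ether: x = 0.0705, y = 0.2196
  n-pentane: x = 0.2172, y = 0.5845
  n-octane: x = 0.7123, y = 0.1959

V/F = 0.4353, x_n-octane = 0.7123, y_n-octane = 0.1959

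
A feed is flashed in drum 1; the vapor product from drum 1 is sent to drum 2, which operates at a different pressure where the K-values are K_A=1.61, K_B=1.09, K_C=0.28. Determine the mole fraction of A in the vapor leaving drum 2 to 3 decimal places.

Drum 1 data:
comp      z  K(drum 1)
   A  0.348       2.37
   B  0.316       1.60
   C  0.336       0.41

Drum 1:
Material balance + equilibrium reduce to Σ zᵢ(Kᵢ−1)/(1+ψ₁(Kᵢ−1)) = 0.
Check two-phase: ΣzᵢKᵢ = 1.468 > 1 and Σzᵢ/Kᵢ = 1.164 > 1, so g(0) = 0.468 > 0 and g(1) = -0.164 < 0.
Iterate (Newton) starting at ψ₁ = 0.5:
  ψ₁ = 0.500: g = 0.1476, g' = -0.533 → ψ₁ = 0.777
  ψ₁ = 0.777: g = -0.0058, g' = -0.605 → ψ₁ = 0.767
Converged at ψ₁ = 0.767.
Drum-1 compositions:
  A: x = 0.170, y = 0.402
  B: x = 0.216, y = 0.346
  C: x = 0.614, y = 0.252
Drum-2 feed = drum-1 vapor: z₂ = (0.4021, 0.3462, 0.2517).
Drum 2:
Let ψ₂ = V/F and solve Σ zᵢ(Kᵢ−1)/(1+ψ₂(Kᵢ−1)) = 0.
g(0) = ΣzᵢKᵢ − 1 = 0.095 and g(1) = 1 − Σzᵢ/Kᵢ = -0.466, so a root lies in (0, 1).
Iterate (Newton) starting at ψ₂ = 0.66:
  ψ₂ = 0.660: g = -0.1411, g' = -0.552 → ψ₂ = 0.405
  ψ₂ = 0.405: g = -0.0290, g' = -0.359 → ψ₂ = 0.324
  ψ₂ = 0.324: g = -0.0013, g' = -0.329 → ψ₂ = 0.320
Converged at ψ₂ = 0.320.
  A: x = 0.336, y = 0.542
  B: x = 0.337, y = 0.367
  C: x = 0.327, y = 0.092

y_A (drum 2) = 0.542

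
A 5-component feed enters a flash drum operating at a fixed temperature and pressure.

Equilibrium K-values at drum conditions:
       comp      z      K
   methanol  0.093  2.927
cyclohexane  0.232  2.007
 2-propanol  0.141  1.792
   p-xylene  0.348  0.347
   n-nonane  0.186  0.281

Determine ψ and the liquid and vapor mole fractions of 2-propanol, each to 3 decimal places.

Newton–Raphson from ψ = 0.5:
  ψ = 0.500: g = -0.2196, g' = -0.801 → ψ = 0.226
  ψ = 0.226: g = -0.0162, g' = -0.729 → ψ = 0.204
Converged at ψ = 0.204.
Compositions from xᵢ = zᵢ/(1+ψ(Kᵢ−1)), yᵢ = Kᵢxᵢ:
  methanol: x = 0.067, y = 0.196
  cyclohexane: x = 0.193, y = 0.386
  2-propanol: x = 0.121, y = 0.218
  p-xylene: x = 0.401, y = 0.139
  n-nonane: x = 0.218, y = 0.061

ψ = 0.204, x_2-propanol = 0.121, y_2-propanol = 0.218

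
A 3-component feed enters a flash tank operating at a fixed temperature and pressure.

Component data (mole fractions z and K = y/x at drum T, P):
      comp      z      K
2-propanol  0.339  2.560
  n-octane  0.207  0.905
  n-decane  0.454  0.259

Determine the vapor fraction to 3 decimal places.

Material balance + equilibrium reduce to Σ zᵢ(Kᵢ−1)/(1+ψ(Kᵢ−1)) = 0.
Feasibility: ΣzᵢKᵢ = 1.173, Σzᵢ/Kᵢ = 2.114 — both > 1, two phases present.
Newton–Raphson from ψ = 0.5:
  ψ = 0.500: g = -0.2580, g' = -0.892 → ψ = 0.211
  ψ = 0.211: g = -0.0207, g' = -0.819 → ψ = 0.185
  ψ = 0.185: g = 0.0002, g' = -0.833 → ψ = 0.186
Converged at ψ = 0.186.

ψ = 0.186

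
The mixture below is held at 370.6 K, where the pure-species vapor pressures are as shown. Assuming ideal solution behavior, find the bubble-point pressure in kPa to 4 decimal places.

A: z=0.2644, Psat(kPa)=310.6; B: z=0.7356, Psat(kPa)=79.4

At the bubble point ψ → 0, so ΣzᵢKᵢ = 1 with Kᵢ = Pᵢˢᵃᵗ/P ⇒ P = ΣzᵢPᵢˢᵃᵗ.
P = 0.2644·310.6 + 0.7356·79.4 = 140.5293 kPa

Pbub = 140.5293 kPa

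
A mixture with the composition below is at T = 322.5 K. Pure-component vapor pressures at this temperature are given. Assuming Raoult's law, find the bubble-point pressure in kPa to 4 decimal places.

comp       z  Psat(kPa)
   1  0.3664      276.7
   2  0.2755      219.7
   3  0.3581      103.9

Pbub = 199.1168 kPa

At the bubble point ψ → 0, so ΣzᵢKᵢ = 1 with Kᵢ = Pᵢˢᵃᵗ/P ⇒ P = ΣzᵢPᵢˢᵃᵗ.
P = 0.3664·276.7 + 0.2755·219.7 + 0.3581·103.9 = 199.1168 kPa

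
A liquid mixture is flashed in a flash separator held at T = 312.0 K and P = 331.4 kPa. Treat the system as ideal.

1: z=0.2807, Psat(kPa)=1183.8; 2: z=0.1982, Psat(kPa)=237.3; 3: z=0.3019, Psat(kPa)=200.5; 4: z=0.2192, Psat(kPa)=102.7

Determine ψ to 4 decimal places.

ψ = 0.3243

Raoult's law: Kᵢ = Pᵢˢᵃᵗ/P = Pᵢˢᵃᵗ/331.4.
  K_1 = 1183.8/331.4 = 3.572118, K_2 = 237.3/331.4 = 0.716053, K_3 = 200.5/331.4 = 0.605009, K_4 = 102.7/331.4 = 0.309897
Newton–Raphson from ψ = 0.47:
  ψ = 0.4700: g = -0.10841, g' = -0.7016 → ψ = 0.3155
  ψ = 0.3155: g = 0.00716, g' = -0.8173 → ψ = 0.3242
  ψ = 0.3242: g = 0.00005, g' = -0.8067 → ψ = 0.3243
Converged at ψ = 0.3243.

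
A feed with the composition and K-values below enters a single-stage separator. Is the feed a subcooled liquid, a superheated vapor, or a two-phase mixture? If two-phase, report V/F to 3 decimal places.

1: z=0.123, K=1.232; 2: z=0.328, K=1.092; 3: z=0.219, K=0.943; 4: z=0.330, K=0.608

ΣzᵢKᵢ = 0.917; Σzᵢ/Kᵢ = 1.175.
Since ΣzᵢKᵢ < 1 the mixture is below its bubble point — single liquid phase.

subcooled liquid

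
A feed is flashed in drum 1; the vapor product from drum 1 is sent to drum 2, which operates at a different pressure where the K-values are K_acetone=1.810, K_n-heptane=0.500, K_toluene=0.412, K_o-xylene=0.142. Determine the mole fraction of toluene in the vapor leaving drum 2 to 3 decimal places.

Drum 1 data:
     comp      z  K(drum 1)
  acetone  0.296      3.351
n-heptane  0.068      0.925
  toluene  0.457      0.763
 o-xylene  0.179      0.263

y_toluene (drum 2) = 0.173

Drum 1:
Newton–Raphson from ψ₁ = 0.5:
  ψ₁ = 0.500: g = -0.0172, g' = -0.623 → ψ₁ = 0.472
  ψ₁ = 0.472: g = 0.0001, g' = -0.629 → ψ₁ = 0.473
Converged at ψ₁ = 0.473.
Drum-1 compositions:
  acetone: x = 0.140, y = 0.470
  n-heptane: x = 0.070, y = 0.065
  toluene: x = 0.515, y = 0.393
  o-xylene: x = 0.275, y = 0.072
Drum-2 feed = drum-1 vapor: z₂ = (0.4699, 0.0652, 0.3927, 0.0722).
Drum 2:
Iterate (Newton) starting at ψ₂ = 0.5:
  ψ₂ = 0.500: g = -0.2081, g' = -0.621 → ψ₂ = 0.165
  ψ₂ = 0.165: g = -0.0275, g' = -0.498 → ψ₂ = 0.109
Converged at ψ₂ = 0.109.
  acetone: x = 0.432, y = 0.781
  n-heptane: x = 0.069, y = 0.034
  toluene: x = 0.420, y = 0.173
  o-xylene: x = 0.080, y = 0.011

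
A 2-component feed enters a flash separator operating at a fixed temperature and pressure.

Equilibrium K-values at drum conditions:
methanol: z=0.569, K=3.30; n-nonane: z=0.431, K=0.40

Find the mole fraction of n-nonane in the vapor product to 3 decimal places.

y_n-nonane = 0.317

Rachford–Rice: g(ψ) = Σ zᵢ(Kᵢ−1)/(1+ψ(Kᵢ−1)) = 0.
Feasibility: ΣzᵢKᵢ = 2.050, Σzᵢ/Kᵢ = 1.250 — both > 1, two phases present.
Binary case is linear: z₁(K₁−1)(1+ψ(K₂−1)) + z₂(K₂−1)(1+ψ(K₁−1)) = 0
⇒ ψ = [z₁(K₁−1)+z₂(K₂−1)] / [−(K₁−1)(K₂−1)] = 1.0501/1.3800 = 0.761
Compositions from xᵢ = zᵢ/(1+ψ(Kᵢ−1)), yᵢ = Kᵢxᵢ:
  methanol: x = 0.207, y = 0.683
  n-nonane: x = 0.793, y = 0.317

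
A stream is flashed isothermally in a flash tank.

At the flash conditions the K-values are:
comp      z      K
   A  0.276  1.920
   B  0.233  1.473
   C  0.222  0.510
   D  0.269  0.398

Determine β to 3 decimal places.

Material balance + equilibrium reduce to Σ zᵢ(Kᵢ−1)/(1+β(Kᵢ−1)) = 0.
Feasibility: ΣzᵢKᵢ = 1.093, Σzᵢ/Kᵢ = 1.413 — both > 1, two phases present.
Newton–Raphson from β = 0.5:
  β = 0.500: g = -0.1127, g' = -0.437 → β = 0.242
  β = 0.242: g = -0.0064, g' = -0.400 → β = 0.226
Converged at β = 0.226.

β = 0.226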